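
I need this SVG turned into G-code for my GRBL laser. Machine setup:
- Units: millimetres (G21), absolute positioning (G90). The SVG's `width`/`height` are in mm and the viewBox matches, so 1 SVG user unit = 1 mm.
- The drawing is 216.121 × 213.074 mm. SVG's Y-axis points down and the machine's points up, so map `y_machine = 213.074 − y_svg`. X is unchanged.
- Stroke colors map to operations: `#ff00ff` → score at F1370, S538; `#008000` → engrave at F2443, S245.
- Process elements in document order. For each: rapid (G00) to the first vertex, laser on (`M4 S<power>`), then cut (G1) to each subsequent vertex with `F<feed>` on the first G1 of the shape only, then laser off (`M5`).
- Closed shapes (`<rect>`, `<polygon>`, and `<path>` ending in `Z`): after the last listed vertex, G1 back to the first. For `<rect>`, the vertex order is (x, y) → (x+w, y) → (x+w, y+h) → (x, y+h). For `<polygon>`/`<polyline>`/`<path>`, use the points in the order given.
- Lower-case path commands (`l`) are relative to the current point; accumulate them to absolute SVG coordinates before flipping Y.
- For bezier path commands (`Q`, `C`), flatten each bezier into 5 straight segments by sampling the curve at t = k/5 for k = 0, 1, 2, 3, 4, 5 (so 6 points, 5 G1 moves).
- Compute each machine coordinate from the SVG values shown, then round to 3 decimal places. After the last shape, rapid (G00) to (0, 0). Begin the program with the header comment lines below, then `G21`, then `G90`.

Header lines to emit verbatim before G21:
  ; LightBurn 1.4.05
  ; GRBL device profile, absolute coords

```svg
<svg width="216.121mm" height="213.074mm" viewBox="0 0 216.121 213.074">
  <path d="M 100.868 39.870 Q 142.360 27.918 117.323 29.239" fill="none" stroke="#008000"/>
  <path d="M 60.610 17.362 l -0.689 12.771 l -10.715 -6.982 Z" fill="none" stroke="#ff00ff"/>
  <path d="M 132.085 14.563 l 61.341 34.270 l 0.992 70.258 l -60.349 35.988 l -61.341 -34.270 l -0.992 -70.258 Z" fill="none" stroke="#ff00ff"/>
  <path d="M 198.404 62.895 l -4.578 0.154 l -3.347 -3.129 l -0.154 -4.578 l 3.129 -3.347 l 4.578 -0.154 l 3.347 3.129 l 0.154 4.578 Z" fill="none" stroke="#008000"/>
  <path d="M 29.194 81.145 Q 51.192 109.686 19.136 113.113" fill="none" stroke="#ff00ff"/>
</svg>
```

; LightBurn 1.4.05
; GRBL device profile, absolute coords
G21
G90
G00 X100.868 Y173.204
M4 S245
G1 X114.804 Y177.454 F2443
G1 X123.417 Y180.642
G1 X126.708 Y182.768
G1 X124.677 Y183.832
G1 X117.323 Y183.835
M5
G00 X60.610 Y195.712
M4 S538
G1 X59.921 Y182.941 F1370
G1 X49.206 Y189.923
G1 X60.610 Y195.712
M5
G00 X132.085 Y198.511
M4 S538
G1 X193.426 Y164.241 F1370
G1 X194.418 Y93.983
G1 X134.069 Y57.995
G1 X72.728 Y92.265
G1 X71.736 Y162.523
G1 X132.085 Y198.511
M5
G00 X198.404 Y150.179
M4 S245
G1 X193.826 Y150.025 F2443
G1 X190.479 Y153.154
G1 X190.325 Y157.732
G1 X193.454 Y161.079
G1 X198.032 Y161.233
G1 X201.379 Y158.104
G1 X201.533 Y153.526
G1 X198.404 Y150.179
M5
G00 X29.194 Y131.929
M4 S538
G1 X35.831 Y121.517 F1370
G1 X38.144 Y113.114
G1 X36.132 Y106.721
G1 X29.796 Y102.336
G1 X19.136 Y99.961
M5
G00 X0.000 Y0.000

viewBox `0 0 216.121 213.074` with mm width/height → 1 unit = 1 mm. Flip: y_m = 213.074 − y_svg.

**Shape 1** — `<path>` quadratic bezier, stroke `#008000` → engrave (S245, F2443). Control points (SVG): P0=(100.868,39.870), P1=(142.360,27.918), P2=(117.323,29.239); sampled at t=k/5. Machine vertices: (100.868,173.204) → (114.804,177.454) → (123.417,180.642) → (126.708,182.768) → (124.677,183.832) → (117.323,183.835). Open path.

**Shape 2** — `<path>` regular polygon, stroke `#ff00ff` → score (S538, F1370). Machine vertices: (60.610,195.712) → (59.921,182.941) → (49.206,189.923) → (60.610,195.712). Closed: final G1 returns to the first vertex.

**Shape 3** — `<path>` regular polygon, stroke `#ff00ff` → score (S538, F1370). Machine vertices: (132.085,198.511) → (193.426,164.241) → (194.418,93.983) → (134.069,57.995) → (72.728,92.265) → (71.736,162.523) → (132.085,198.511). Closed: final G1 returns to the first vertex.

**Shape 4** — `<path>` regular polygon, stroke `#008000` → engrave (S245, F2443). Machine vertices: (198.404,150.179) → (193.826,150.025) → (190.479,153.154) → (190.325,157.732) → (193.454,161.079) → (198.032,161.233) → (201.379,158.104) → (201.533,153.526) → (198.404,150.179). Closed: final G1 returns to the first vertex.

**Shape 5** — `<path>` quadratic bezier, stroke `#ff00ff` → score (S538, F1370). Control points (SVG): P0=(29.194,81.145), P1=(51.192,109.686), P2=(19.136,113.113); sampled at t=k/5. Machine vertices: (29.194,131.929) → (35.831,121.517) → (38.144,113.114) → (36.132,106.721) → (29.796,102.336) → (19.136,99.961). Open path.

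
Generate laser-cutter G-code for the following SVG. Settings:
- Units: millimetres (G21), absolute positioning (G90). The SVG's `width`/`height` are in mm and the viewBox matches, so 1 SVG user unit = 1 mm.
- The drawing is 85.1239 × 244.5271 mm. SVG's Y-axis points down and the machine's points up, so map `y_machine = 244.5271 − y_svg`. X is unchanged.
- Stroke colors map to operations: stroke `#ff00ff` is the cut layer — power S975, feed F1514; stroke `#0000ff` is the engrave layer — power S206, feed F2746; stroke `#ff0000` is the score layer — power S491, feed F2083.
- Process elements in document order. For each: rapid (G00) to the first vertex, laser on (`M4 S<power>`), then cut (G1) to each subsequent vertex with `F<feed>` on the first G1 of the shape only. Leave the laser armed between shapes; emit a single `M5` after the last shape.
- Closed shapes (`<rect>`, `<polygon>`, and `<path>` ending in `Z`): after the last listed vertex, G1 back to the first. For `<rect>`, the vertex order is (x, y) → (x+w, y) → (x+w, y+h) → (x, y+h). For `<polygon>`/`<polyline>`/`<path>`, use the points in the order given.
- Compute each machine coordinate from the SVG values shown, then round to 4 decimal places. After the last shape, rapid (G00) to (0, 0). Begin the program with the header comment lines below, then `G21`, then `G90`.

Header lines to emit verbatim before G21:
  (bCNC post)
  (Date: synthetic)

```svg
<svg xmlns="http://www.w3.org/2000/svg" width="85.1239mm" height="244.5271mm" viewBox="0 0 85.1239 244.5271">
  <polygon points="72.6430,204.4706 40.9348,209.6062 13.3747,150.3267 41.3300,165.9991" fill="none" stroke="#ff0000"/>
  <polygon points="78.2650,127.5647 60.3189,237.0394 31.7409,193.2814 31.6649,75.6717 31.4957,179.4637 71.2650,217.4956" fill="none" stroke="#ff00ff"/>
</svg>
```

Since the viewBox matches the mm dimensions, user units are millimetres directly. The only transform is the Y-flip y_m = 244.5271 − y_svg.

Shape 1 is a closed polygon drawn with `<polygon>`. Its stroke #ff0000 means score at S491, F2083. After flipping Y the toolpath is (72.6430,40.0565) → (40.9348,34.9209) → (13.3747,94.2004) → (41.3300,78.5280) → (72.6430,40.0565), returning to the start.

Shape 2 is a closed polygon drawn with `<polygon>`. Its stroke #ff00ff means cut at S975, F1514. After flipping Y the toolpath is (78.2650,116.9624) → (60.3189,7.4877) → (31.7409,51.2457) → (31.6649,168.8554) → (31.4957,65.0634) → (71.2650,27.0315) → (78.2650,116.9624), returning to the start.

(bCNC post)
(Date: synthetic)
G21
G90
G00 X72.6430 Y40.0565
M4 S491
G1 X40.9348 Y34.9209 F2083
G1 X13.3747 Y94.2004
G1 X41.3300 Y78.5280
G1 X72.6430 Y40.0565
G00 X78.2650 Y116.9624
M4 S975
G1 X60.3189 Y7.4877 F1514
G1 X31.7409 Y51.2457
G1 X31.6649 Y168.8554
G1 X31.4957 Y65.0634
G1 X71.2650 Y27.0315
G1 X78.2650 Y116.9624
M5
G00 X0.0000 Y0.0000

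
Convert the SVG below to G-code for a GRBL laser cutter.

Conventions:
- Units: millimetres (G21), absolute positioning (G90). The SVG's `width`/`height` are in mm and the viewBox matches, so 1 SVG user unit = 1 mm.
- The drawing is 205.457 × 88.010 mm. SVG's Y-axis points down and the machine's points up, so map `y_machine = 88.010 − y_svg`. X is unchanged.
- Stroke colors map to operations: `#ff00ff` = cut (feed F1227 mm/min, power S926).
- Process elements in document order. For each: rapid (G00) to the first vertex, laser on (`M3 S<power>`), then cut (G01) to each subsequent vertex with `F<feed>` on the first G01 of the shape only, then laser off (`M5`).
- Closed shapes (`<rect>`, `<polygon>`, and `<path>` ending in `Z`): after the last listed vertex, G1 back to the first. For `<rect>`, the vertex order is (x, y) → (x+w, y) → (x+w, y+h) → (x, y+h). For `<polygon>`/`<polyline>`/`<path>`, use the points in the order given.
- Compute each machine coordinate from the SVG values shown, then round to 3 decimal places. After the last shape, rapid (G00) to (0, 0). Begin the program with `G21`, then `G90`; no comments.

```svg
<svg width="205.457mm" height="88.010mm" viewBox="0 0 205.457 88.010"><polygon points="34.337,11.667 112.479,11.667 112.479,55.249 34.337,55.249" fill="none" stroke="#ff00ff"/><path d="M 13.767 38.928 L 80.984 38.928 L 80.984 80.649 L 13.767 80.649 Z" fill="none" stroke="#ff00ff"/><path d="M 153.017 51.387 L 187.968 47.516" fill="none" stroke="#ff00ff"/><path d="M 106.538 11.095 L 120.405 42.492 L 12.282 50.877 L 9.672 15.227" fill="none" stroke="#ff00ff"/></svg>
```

G21
G90
G00 X34.337 Y76.343
M3 S926
G01 X112.479 Y76.343 F1227
G01 X112.479 Y32.761
G01 X34.337 Y32.761
G01 X34.337 Y76.343
M5
G00 X13.767 Y49.082
M3 S926
G01 X80.984 Y49.082 F1227
G01 X80.984 Y7.361
G01 X13.767 Y7.361
G01 X13.767 Y49.082
M5
G00 X153.017 Y36.623
M3 S926
G01 X187.968 Y40.494 F1227
M5
G00 X106.538 Y76.915
M3 S926
G01 X120.405 Y45.518 F1227
G01 X12.282 Y37.133
G01 X9.672 Y72.783
M5
G00 X0.000 Y0.000

1 u = 1 mm; y_m = 88.010 − y.

[1] `<polygon>` rectangle, #ff00ff→cut S926 F1227: (34.337,76.343) → (112.479,76.343) → (112.479,32.761) → (34.337,32.761) → (34.337,76.343) (closed)

[2] `<path>` rectangle, #ff00ff→cut S926 F1227: (13.767,49.082) → (80.984,49.082) → (80.984,7.361) → (13.767,7.361) → (13.767,49.082) (closed)

[3] `<path>` line segment, #ff00ff→cut S926 F1227: (153.017,36.623) → (187.968,40.494)

[4] `<path>` open polyline, #ff00ff→cut S926 F1227: (106.538,76.915) → (120.405,45.518) → (12.282,37.133) → (9.672,72.783)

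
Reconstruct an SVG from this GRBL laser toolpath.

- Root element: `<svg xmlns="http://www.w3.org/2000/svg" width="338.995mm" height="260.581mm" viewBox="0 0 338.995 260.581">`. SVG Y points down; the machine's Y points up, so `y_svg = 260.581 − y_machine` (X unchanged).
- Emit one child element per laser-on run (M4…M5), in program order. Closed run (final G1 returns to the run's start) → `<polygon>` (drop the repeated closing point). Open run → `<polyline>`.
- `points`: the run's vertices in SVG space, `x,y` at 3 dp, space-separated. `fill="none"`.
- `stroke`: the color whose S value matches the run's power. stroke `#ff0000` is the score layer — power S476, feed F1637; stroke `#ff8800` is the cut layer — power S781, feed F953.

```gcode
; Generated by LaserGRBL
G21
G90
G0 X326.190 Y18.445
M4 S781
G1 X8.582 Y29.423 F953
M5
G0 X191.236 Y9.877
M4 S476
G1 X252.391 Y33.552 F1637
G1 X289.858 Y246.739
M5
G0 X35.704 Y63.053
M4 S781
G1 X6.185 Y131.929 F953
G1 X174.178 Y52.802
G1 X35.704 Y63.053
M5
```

Machine Y-up, SVG Y-down with viewBox height 260.581, so y_svg = 260.581 − y_machine; X carries over.

Run 1: power S781 maps to stroke `#ff8800` (cut). The run is open, so emit a `<polyline>` with points (Y-flipped): 326.190,242.136 8.582,231.158.

Run 2: the run's S476 means `#ff0000` (score). The run is open, so emit a `<polyline>` with points (Y-flipped): 191.236,250.704 252.391,227.029 289.858,13.842.

Run 3: the run's S781 means `#ff8800` (cut). The run returns to its start, so emit a `<polygon>` with points (Y-flipped): 35.704,197.528 6.185,128.652 174.178,207.779.

<svg xmlns="http://www.w3.org/2000/svg" width="338.995mm" height="260.581mm" viewBox="0 0 338.995 260.581">
  <polyline points="326.190,242.136 8.582,231.158" fill="none" stroke="#ff8800"/>
  <polyline points="191.236,250.704 252.391,227.029 289.858,13.842" fill="none" stroke="#ff0000"/>
  <polygon points="35.704,197.528 6.185,128.652 174.178,207.779" fill="none" stroke="#ff8800"/>
</svg>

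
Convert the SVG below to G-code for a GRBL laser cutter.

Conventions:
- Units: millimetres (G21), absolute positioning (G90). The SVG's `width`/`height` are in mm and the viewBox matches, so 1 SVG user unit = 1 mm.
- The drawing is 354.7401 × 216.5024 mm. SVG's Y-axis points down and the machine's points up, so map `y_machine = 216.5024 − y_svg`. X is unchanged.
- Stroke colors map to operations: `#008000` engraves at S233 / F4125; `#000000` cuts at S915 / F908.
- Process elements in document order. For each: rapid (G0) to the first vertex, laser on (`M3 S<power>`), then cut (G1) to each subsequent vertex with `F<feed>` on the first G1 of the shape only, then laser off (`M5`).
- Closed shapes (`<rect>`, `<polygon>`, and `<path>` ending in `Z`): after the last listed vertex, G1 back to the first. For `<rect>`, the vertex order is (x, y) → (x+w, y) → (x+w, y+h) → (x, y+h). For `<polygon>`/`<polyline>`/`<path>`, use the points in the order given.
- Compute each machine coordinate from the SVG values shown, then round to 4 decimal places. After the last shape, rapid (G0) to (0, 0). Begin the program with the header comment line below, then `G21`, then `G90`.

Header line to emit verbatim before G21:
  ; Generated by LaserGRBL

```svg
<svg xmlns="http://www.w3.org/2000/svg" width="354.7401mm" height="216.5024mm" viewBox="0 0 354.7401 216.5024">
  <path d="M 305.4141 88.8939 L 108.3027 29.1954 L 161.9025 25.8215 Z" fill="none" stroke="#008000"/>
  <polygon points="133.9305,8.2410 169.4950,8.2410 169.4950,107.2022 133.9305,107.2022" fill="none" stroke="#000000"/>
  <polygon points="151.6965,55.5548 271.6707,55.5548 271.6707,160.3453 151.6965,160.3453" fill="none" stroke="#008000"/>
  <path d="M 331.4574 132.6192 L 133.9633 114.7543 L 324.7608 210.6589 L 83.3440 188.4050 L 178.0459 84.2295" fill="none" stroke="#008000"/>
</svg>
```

; Generated by LaserGRBL
G21
G90
G0 X305.4141 Y127.6085
M3 S233
G1 X108.3027 Y187.3070 F4125
G1 X161.9025 Y190.6809
G1 X305.4141 Y127.6085
M5
G0 X133.9305 Y208.2614
M3 S915
G1 X169.4950 Y208.2614 F908
G1 X169.4950 Y109.3002
G1 X133.9305 Y109.3002
G1 X133.9305 Y208.2614
M5
G0 X151.6965 Y160.9476
M3 S233
G1 X271.6707 Y160.9476 F4125
G1 X271.6707 Y56.1571
G1 X151.6965 Y56.1571
G1 X151.6965 Y160.9476
M5
G0 X331.4574 Y83.8832
M3 S233
G1 X133.9633 Y101.7481 F4125
G1 X324.7608 Y5.8435
G1 X83.3440 Y28.0974
G1 X178.0459 Y132.2729
M5
G0 X0.0000 Y0.0000

Since the viewBox matches the mm dimensions, user units are millimetres directly. The only transform is the Y-flip y_m = 216.5024 − y_svg.

Shape 1 is a closed polygon drawn with `<path>`. Its stroke #008000 means engrave at S233, F4125. After flipping Y the toolpath is (305.4141,127.6085) → (108.3027,187.3070) → (161.9025,190.6809) → (305.4141,127.6085), returning to the start.

Shape 2 is a rectangle drawn with `<polygon>`. Its stroke #000000 means cut at S915, F908. After flipping Y the toolpath is (133.9305,208.2614) → (169.4950,208.2614) → (169.4950,109.3002) → (133.9305,109.3002) → (133.9305,208.2614), returning to the start.

Shape 3 is a rectangle drawn with `<polygon>`. Its stroke #008000 means engrave at S233, F4125. After flipping Y the toolpath is (151.6965,160.9476) → (271.6707,160.9476) → (271.6707,56.1571) → (151.6965,56.1571) → (151.6965,160.9476), returning to the start.

Shape 4 is a open polyline drawn with `<path>`. Its stroke #008000 means engrave at S233, F4125. After flipping Y the toolpath is (331.4574,83.8832) → (133.9633,101.7481) → (324.7608,5.8435) → (83.3440,28.0974) → (178.0459,132.2729).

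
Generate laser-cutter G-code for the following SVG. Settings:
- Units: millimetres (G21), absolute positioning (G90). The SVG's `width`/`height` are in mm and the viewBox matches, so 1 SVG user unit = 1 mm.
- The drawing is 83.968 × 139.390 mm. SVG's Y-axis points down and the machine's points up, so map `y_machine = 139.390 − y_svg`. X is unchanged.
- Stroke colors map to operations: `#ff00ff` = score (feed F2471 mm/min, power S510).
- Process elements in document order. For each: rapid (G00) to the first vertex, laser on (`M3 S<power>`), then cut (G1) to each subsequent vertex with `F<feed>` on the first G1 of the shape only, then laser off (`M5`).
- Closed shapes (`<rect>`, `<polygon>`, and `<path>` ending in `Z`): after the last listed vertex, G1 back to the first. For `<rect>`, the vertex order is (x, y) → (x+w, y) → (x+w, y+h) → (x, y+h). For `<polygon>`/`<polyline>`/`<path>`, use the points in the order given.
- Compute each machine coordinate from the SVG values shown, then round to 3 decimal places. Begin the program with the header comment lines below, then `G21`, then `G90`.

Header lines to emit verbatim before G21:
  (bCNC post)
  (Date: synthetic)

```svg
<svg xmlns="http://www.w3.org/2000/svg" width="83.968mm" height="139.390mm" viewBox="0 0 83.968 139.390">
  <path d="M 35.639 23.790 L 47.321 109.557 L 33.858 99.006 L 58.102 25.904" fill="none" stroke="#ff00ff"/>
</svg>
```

(bCNC post)
(Date: synthetic)
G21
G90
G00 X35.639 Y115.600
M3 S510
G1 X47.321 Y29.833 F2471
G1 X33.858 Y40.384
G1 X58.102 Y113.486
M5

1 u = 1 mm; y_m = 139.390 − y.

[1] `<path>` open polyline, #ff00ff→score S510 F2471: (35.639,115.600) → (47.321,29.833) → (33.858,40.384) → (58.102,113.486)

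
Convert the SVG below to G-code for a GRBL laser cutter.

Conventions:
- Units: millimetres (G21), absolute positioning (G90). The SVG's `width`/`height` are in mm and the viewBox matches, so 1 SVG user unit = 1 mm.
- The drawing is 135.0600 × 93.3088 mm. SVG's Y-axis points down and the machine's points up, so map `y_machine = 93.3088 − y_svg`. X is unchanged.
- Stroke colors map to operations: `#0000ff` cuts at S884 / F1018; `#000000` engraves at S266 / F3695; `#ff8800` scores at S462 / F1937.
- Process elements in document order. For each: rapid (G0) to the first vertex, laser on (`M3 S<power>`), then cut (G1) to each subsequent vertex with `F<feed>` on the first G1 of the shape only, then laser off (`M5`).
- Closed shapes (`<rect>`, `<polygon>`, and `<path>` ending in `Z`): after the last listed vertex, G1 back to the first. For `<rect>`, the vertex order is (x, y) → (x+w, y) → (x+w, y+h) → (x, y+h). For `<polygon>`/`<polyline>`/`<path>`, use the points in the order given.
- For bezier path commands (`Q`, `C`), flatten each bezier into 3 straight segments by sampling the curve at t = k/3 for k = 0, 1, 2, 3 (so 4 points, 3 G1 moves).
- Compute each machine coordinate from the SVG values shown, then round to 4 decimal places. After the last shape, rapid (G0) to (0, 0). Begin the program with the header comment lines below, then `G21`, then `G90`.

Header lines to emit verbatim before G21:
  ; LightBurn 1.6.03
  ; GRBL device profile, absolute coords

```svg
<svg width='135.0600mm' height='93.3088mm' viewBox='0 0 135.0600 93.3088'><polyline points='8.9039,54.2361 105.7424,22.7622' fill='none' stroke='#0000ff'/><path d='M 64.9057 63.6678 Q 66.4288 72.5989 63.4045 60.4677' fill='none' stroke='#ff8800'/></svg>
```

Since the viewBox matches the mm dimensions, user units are millimetres directly. The only transform is the Y-flip y_m = 93.3088 − y_svg.

Shape 1 is a line segment drawn with `<polyline>`. Its stroke #0000ff means cut at S884, F1018. After flipping Y the toolpath is (8.9039,39.0727) → (105.7424,70.5466).

Shape 2 is a quadratic bezier drawn with `<path>`. Its stroke #ff8800 means score at S462, F1937. After flipping Y the toolpath is (64.9057,29.6410) → (65.4158,26.0272) → (64.9154,27.0939) → (63.4045,32.8411).

; LightBurn 1.6.03
; GRBL device profile, absolute coords
G21
G90
G0 X8.9039 Y39.0727
M3 S884
G1 X105.7424 Y70.5466 F1018
M5
G0 X64.9057 Y29.6410
M3 S462
G1 X65.4158 Y26.0272 F1937
G1 X64.9154 Y27.0939
G1 X63.4045 Y32.8411
M5
G0 X0.0000 Y0.0000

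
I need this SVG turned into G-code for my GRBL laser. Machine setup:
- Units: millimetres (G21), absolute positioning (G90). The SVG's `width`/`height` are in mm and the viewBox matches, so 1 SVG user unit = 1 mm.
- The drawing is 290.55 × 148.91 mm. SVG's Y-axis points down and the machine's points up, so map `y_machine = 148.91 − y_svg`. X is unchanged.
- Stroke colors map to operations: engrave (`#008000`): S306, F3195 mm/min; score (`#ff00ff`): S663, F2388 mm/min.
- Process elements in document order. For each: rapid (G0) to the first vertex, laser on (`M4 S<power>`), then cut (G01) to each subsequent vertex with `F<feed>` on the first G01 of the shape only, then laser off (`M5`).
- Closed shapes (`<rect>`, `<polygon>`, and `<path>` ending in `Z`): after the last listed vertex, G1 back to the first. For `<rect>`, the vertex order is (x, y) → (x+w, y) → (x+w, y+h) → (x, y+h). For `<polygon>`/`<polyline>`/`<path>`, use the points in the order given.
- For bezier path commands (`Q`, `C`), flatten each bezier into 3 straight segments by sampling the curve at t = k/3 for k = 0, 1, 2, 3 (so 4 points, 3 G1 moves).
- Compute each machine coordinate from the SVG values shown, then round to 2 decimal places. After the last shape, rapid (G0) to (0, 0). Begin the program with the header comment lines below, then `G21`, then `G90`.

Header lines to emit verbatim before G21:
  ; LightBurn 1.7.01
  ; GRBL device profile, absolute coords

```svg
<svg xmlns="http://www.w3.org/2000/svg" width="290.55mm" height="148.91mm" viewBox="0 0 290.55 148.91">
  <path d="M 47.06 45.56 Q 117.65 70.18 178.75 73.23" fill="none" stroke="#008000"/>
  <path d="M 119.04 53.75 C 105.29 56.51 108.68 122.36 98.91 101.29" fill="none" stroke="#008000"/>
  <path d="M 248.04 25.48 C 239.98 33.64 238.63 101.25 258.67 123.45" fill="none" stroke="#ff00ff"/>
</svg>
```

; LightBurn 1.7.01
; GRBL device profile, absolute coords
G21
G90
G0 X47.06 Y103.35
M4 S306
G01 X93.07 Y89.33 F3195
G01 X136.96 Y80.11
G01 X178.75 Y75.68
M5
G0 X119.04 Y95.16
M4 S306
G01 X109.88 Y76.93 F3195
G01 X105.42 Y49.97
G01 X98.91 Y47.62
M5
G0 X248.04 Y123.43
M4 S663
G01 X242.76 Y99.34 F2388
G01 X245.22 Y58.91
G01 X258.67 Y25.46
M5
G0 X0.00 Y0.00

Since the viewBox matches the mm dimensions, user units are millimetres directly. The only transform is the Y-flip y_m = 148.91 − y_svg.

Shape 1 is a quadratic bezier drawn with `<path>`. Its stroke #008000 means engrave at S306, F3195. After flipping Y the toolpath is (47.06,103.35) → (93.07,89.33) → (136.96,80.11) → (178.75,75.68).

Shape 2 is a cubic bezier drawn with `<path>`. Its stroke #008000 means engrave at S306, F3195. After flipping Y the toolpath is (119.04,95.16) → (109.88,76.93) → (105.42,49.97) → (98.91,47.62).

Shape 3 is a cubic bezier drawn with `<path>`. Its stroke #ff00ff means score at S663, F2388. After flipping Y the toolpath is (248.04,123.43) → (242.76,99.34) → (245.22,58.91) → (258.67,25.46).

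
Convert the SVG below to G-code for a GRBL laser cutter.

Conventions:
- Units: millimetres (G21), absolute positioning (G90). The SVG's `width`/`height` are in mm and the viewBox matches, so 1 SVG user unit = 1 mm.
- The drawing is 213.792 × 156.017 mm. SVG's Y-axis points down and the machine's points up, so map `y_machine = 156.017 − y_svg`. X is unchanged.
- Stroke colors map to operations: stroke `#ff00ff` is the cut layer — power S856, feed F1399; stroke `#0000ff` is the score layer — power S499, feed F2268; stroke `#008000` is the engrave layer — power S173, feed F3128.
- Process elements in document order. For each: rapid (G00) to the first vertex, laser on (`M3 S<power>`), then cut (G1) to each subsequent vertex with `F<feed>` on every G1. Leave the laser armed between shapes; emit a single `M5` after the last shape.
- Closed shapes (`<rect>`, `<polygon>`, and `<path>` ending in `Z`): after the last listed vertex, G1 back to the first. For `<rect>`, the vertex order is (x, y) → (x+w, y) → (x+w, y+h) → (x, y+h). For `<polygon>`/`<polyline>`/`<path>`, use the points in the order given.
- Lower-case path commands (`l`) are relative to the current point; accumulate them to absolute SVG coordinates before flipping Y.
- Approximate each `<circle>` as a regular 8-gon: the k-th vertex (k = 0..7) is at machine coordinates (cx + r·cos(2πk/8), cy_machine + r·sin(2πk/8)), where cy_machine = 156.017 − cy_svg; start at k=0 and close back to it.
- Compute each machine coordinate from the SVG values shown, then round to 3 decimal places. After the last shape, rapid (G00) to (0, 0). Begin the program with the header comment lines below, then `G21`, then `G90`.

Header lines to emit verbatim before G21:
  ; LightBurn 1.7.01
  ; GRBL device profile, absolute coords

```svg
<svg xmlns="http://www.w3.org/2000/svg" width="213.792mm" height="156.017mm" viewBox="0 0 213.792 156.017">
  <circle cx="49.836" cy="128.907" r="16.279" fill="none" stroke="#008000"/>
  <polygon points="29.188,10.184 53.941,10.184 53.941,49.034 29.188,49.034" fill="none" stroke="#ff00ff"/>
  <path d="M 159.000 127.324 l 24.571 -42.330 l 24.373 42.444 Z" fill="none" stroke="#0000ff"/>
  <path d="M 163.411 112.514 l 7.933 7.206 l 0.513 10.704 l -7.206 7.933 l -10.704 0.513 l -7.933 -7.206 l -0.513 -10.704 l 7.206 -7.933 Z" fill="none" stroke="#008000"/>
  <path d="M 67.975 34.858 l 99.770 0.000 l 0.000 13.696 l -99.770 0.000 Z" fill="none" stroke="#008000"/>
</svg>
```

1 u = 1 mm; y_m = 156.017 − y.

[1] `<circle>` circle, #008000→engrave S173 F3128: (66.115,27.110) → (61.347,38.621) → (49.836,43.389) → (38.325,38.621) → (33.557,27.110) → (38.325,15.599) → (49.836,10.831) → (61.347,15.599) → (66.115,27.110) (closed)

[2] `<polygon>` rectangle, #ff00ff→cut S856 F1399: (29.188,145.833) → (53.941,145.833) → (53.941,106.983) → (29.188,106.983) → (29.188,145.833) (closed)

[3] `<path>` regular polygon, #0000ff→score S499 F2268: (159.000,28.693) → (183.571,71.023) → (207.944,28.579) → (159.000,28.693) (closed)

[4] `<path>` regular polygon, #008000→engrave S173 F3128: (163.411,43.503) → (171.344,36.297) → (171.857,25.593) → (164.651,17.660) → (153.947,17.147) → (146.014,24.353) → (145.501,35.057) → (152.707,42.990) → (163.411,43.503) (closed)

[5] `<path>` rectangle, #008000→engrave S173 F3128: (67.975,121.159) → (167.745,121.159) → (167.745,107.463) → (67.975,107.463) → (67.975,121.159) (closed)

; LightBurn 1.7.01
; GRBL device profile, absolute coords
G21
G90
G00 X66.115 Y27.110
M3 S173
G1 X61.347 Y38.621 F3128
G1 X49.836 Y43.389 F3128
G1 X38.325 Y38.621 F3128
G1 X33.557 Y27.110 F3128
G1 X38.325 Y15.599 F3128
G1 X49.836 Y10.831 F3128
G1 X61.347 Y15.599 F3128
G1 X66.115 Y27.110 F3128
G00 X29.188 Y145.833
M3 S856
G1 X53.941 Y145.833 F1399
G1 X53.941 Y106.983 F1399
G1 X29.188 Y106.983 F1399
G1 X29.188 Y145.833 F1399
G00 X159.000 Y28.693
M3 S499
G1 X183.571 Y71.023 F2268
G1 X207.944 Y28.579 F2268
G1 X159.000 Y28.693 F2268
G00 X163.411 Y43.503
M3 S173
G1 X171.344 Y36.297 F3128
G1 X171.857 Y25.593 F3128
G1 X164.651 Y17.660 F3128
G1 X153.947 Y17.147 F3128
G1 X146.014 Y24.353 F3128
G1 X145.501 Y35.057 F3128
G1 X152.707 Y42.990 F3128
G1 X163.411 Y43.503 F3128
G00 X67.975 Y121.159
M3 S173
G1 X167.745 Y121.159 F3128
G1 X167.745 Y107.463 F3128
G1 X67.975 Y107.463 F3128
G1 X67.975 Y121.159 F3128
M5
G00 X0.000 Y0.000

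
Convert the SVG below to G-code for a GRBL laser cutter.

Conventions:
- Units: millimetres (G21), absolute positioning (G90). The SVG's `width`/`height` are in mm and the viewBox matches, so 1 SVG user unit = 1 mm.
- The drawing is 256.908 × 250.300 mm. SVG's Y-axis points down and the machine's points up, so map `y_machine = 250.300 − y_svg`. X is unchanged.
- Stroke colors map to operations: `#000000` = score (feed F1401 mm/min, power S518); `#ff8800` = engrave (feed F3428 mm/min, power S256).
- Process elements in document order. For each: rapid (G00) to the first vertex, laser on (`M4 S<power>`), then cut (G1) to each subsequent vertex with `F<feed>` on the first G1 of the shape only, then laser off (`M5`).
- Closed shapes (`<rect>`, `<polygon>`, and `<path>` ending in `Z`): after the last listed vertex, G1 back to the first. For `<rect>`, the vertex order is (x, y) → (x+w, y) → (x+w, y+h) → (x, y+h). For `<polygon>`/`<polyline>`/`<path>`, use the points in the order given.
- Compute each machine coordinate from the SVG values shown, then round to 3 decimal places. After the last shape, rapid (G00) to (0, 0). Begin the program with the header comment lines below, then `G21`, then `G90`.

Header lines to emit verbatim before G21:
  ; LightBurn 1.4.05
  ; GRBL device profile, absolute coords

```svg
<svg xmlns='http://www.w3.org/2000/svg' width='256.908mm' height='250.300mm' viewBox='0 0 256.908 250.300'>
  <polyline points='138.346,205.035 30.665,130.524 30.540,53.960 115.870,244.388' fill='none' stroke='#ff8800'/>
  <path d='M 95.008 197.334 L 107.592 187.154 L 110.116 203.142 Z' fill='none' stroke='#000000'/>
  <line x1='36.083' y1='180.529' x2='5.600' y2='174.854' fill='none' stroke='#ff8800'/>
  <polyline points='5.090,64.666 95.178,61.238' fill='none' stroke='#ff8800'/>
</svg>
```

1 u = 1 mm; y_m = 250.300 − y.

[1] `<polyline>` open polyline, #ff8800→engrave S256 F3428: (138.346,45.265) → (30.665,119.776) → (30.540,196.340) → (115.870,5.912)

[2] `<path>` regular polygon, #000000→score S518 F1401: (95.008,52.966) → (107.592,63.146) → (110.116,47.158) → (95.008,52.966) (closed)

[3] `<line>` line segment, #ff8800→engrave S256 F3428: (36.083,69.771) → (5.600,75.446)

[4] `<polyline>` line segment, #ff8800→engrave S256 F3428: (5.090,185.634) → (95.178,189.062)

; LightBurn 1.4.05
; GRBL device profile, absolute coords
G21
G90
G00 X138.346 Y45.265
M4 S256
G1 X30.665 Y119.776 F3428
G1 X30.540 Y196.340
G1 X115.870 Y5.912
M5
G00 X95.008 Y52.966
M4 S518
G1 X107.592 Y63.146 F1401
G1 X110.116 Y47.158
G1 X95.008 Y52.966
M5
G00 X36.083 Y69.771
M4 S256
G1 X5.600 Y75.446 F3428
M5
G00 X5.090 Y185.634
M4 S256
G1 X95.178 Y189.062 F3428
M5
G00 X0.000 Y0.000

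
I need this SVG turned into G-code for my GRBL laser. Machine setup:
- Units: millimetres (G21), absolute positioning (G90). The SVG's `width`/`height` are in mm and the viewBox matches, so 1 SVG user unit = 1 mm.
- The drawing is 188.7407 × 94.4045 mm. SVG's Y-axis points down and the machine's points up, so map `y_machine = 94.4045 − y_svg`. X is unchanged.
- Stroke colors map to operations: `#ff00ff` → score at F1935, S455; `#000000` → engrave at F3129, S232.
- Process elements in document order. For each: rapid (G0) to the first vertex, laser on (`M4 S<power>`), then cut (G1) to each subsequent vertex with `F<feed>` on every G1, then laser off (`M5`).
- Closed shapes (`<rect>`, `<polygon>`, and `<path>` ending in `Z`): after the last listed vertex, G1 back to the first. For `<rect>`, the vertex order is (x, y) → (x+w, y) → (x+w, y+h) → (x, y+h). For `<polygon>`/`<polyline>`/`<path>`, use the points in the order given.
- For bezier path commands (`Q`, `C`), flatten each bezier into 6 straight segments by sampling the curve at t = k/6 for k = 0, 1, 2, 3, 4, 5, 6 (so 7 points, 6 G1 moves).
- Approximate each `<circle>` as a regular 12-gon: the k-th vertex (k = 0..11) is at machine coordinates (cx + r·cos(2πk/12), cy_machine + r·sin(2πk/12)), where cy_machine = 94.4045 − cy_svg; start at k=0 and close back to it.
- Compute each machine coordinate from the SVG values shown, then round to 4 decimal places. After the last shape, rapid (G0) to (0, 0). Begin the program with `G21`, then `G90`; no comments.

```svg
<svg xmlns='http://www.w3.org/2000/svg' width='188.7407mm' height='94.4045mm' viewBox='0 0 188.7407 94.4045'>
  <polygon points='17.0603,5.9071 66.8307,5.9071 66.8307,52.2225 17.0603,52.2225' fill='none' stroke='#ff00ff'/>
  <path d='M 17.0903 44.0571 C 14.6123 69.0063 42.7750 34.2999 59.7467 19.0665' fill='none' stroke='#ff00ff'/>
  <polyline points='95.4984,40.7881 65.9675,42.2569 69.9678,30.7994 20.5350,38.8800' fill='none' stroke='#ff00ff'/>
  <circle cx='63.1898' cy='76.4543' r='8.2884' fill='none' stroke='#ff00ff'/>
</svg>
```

Since the viewBox matches the mm dimensions, user units are millimetres directly. The only transform is the Y-flip y_m = 94.4045 − y_svg.

Shape 1 is a rectangle drawn with `<polygon>`. Its stroke #ff00ff means score at S455, F1935. After flipping Y the toolpath is (17.0603,88.4974) → (66.8307,88.4974) → (66.8307,42.1820) → (17.0603,42.1820) → (17.0603,88.4974), returning to the start.

Shape 2 is a cubic bezier drawn with `<path>`. Its stroke #ff00ff means score at S455, F1935. After flipping Y the toolpath is (17.0903,50.3474) → (18.2110,42.4778) → (23.2765,42.3527) → (31.1249,47.7742) → (40.5940,56.5443) → (50.5219,66.4649) → (59.7467,75.3380).

Shape 3 is a open polyline drawn with `<polyline>`. Its stroke #ff00ff means score at S455, F1935. After flipping Y the toolpath is (95.4984,53.6164) → (65.9675,52.1476) → (69.9678,63.6051) → (20.5350,55.5245).

Shape 4 is a circle drawn with `<circle>`. Its stroke #ff00ff means score at S455, F1935. After flipping Y the toolpath is (71.4782,17.9502) → (70.3678,22.0944) → (67.3340,25.1282) → (63.1898,26.2386) → (59.0456,25.1282) → (56.0118,22.0944) → (54.9014,17.9502) → (56.0118,13.8060) → (59.0456,10.7722) → (63.1898,9.6618) → (67.3340,10.7722) → (70.3678,13.8060) → (71.4782,17.9502), returning to the start.

G21
G90
G0 X17.0603 Y88.4974
M4 S455
G1 X66.8307 Y88.4974 F1935
G1 X66.8307 Y42.1820 F1935
G1 X17.0603 Y42.1820 F1935
G1 X17.0603 Y88.4974 F1935
M5
G0 X17.0903 Y50.3474
M4 S455
G1 X18.2110 Y42.4778 F1935
G1 X23.2765 Y42.3527 F1935
G1 X31.1249 Y47.7742 F1935
G1 X40.5940 Y56.5443 F1935
G1 X50.5219 Y66.4649 F1935
G1 X59.7467 Y75.3380 F1935
M5
G0 X95.4984 Y53.6164
M4 S455
G1 X65.9675 Y52.1476 F1935
G1 X69.9678 Y63.6051 F1935
G1 X20.5350 Y55.5245 F1935
M5
G0 X71.4782 Y17.9502
M4 S455
G1 X70.3678 Y22.0944 F1935
G1 X67.3340 Y25.1282 F1935
G1 X63.1898 Y26.2386 F1935
G1 X59.0456 Y25.1282 F1935
G1 X56.0118 Y22.0944 F1935
G1 X54.9014 Y17.9502 F1935
G1 X56.0118 Y13.8060 F1935
G1 X59.0456 Y10.7722 F1935
G1 X63.1898 Y9.6618 F1935
G1 X67.3340 Y10.7722 F1935
G1 X70.3678 Y13.8060 F1935
G1 X71.4782 Y17.9502 F1935
M5
G0 X0.0000 Y0.0000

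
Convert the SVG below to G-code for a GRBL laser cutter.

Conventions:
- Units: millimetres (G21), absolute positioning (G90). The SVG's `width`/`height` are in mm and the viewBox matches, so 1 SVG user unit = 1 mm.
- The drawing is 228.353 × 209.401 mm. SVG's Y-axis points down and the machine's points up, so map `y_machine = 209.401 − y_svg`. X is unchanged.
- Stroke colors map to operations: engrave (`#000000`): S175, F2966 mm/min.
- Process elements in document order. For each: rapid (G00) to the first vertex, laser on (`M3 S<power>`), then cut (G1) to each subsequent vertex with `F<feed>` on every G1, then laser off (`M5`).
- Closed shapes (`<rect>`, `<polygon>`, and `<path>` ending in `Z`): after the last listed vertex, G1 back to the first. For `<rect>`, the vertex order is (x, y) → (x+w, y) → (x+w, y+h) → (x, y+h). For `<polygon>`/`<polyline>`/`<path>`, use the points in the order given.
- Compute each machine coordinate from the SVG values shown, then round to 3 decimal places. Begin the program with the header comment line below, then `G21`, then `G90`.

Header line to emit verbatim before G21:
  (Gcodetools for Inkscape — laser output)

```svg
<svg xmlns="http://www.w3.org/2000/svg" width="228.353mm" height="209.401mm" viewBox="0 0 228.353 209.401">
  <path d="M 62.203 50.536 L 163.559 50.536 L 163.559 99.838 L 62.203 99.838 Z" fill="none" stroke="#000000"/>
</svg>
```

1 u = 1 mm; y_m = 209.401 − y.

[1] `<path>` rectangle, #000000→engrave S175 F2966: (62.203,158.865) → (163.559,158.865) → (163.559,109.563) → (62.203,109.563) → (62.203,158.865) (closed)

(Gcodetools for Inkscape — laser output)
G21
G90
G00 X62.203 Y158.865
M3 S175
G1 X163.559 Y158.865 F2966
G1 X163.559 Y109.563 F2966
G1 X62.203 Y109.563 F2966
G1 X62.203 Y158.865 F2966
M5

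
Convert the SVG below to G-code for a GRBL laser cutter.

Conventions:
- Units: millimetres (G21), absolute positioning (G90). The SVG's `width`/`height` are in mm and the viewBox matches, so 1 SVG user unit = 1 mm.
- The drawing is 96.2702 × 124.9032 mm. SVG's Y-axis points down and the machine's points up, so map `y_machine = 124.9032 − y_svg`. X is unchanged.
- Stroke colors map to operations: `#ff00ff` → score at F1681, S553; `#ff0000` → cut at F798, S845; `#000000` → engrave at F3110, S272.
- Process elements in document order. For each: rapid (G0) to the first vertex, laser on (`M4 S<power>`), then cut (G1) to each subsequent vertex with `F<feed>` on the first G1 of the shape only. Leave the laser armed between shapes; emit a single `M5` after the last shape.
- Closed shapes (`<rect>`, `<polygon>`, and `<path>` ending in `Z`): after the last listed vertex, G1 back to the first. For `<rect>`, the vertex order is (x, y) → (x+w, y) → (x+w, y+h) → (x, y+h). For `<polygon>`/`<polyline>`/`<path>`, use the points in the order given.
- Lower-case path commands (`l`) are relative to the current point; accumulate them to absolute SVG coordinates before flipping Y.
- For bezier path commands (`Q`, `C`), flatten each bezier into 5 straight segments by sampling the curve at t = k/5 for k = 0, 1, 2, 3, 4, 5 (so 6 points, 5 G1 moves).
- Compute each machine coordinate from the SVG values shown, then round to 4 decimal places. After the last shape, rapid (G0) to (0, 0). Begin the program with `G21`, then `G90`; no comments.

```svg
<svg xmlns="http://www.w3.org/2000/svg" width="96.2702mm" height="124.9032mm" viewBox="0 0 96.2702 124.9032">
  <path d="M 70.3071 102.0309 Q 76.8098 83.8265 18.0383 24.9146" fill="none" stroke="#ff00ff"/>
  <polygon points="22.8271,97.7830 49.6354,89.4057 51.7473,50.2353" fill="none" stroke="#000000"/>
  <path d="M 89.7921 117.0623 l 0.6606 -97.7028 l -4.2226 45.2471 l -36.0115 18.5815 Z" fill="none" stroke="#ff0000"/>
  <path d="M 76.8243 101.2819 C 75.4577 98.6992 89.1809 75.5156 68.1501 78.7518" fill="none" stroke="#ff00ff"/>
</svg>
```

1 u = 1 mm; y_m = 124.9032 − y.

[1] `<path>` quadratic bezier, #ff00ff→score S553 F1681: (70.3071,22.8723) → (70.2972,31.7824) → (65.0654,43.9490) → (54.6116,59.3723) → (38.9359,78.0521) → (18.0383,99.9886)

[2] `<polygon>` closed polygon, #000000→engrave S272 F3110: (22.8271,27.1202) → (49.6354,35.4975) → (51.7473,74.6679) → (22.8271,27.1202) (closed)

[3] `<path>` closed polygon, #ff0000→cut S845 F798: (89.7921,7.8409) → (90.4527,105.5437) → (86.2301,60.2966) → (50.2186,41.7151) → (89.7921,7.8409) (closed)

[4] `<path>` cubic bezier, #ff00ff→score S553 F1681: (76.8243,23.6213) → (77.4164,27.2669) → (79.2375,33.5996) → (79.8951,40.3627) → (76.9969,45.2989) → (68.1501,46.1514)

G21
G90
G0 X70.3071 Y22.8723
M4 S553
G1 X70.2972 Y31.7824 F1681
G1 X65.0654 Y43.9490
G1 X54.6116 Y59.3723
G1 X38.9359 Y78.0521
G1 X18.0383 Y99.9886
G0 X22.8271 Y27.1202
M4 S272
G1 X49.6354 Y35.4975 F3110
G1 X51.7473 Y74.6679
G1 X22.8271 Y27.1202
G0 X89.7921 Y7.8409
M4 S845
G1 X90.4527 Y105.5437 F798
G1 X86.2301 Y60.2966
G1 X50.2186 Y41.7151
G1 X89.7921 Y7.8409
G0 X76.8243 Y23.6213
M4 S553
G1 X77.4164 Y27.2669 F1681
G1 X79.2375 Y33.5996
G1 X79.8951 Y40.3627
G1 X76.9969 Y45.2989
G1 X68.1501 Y46.1514
M5
G0 X0.0000 Y0.0000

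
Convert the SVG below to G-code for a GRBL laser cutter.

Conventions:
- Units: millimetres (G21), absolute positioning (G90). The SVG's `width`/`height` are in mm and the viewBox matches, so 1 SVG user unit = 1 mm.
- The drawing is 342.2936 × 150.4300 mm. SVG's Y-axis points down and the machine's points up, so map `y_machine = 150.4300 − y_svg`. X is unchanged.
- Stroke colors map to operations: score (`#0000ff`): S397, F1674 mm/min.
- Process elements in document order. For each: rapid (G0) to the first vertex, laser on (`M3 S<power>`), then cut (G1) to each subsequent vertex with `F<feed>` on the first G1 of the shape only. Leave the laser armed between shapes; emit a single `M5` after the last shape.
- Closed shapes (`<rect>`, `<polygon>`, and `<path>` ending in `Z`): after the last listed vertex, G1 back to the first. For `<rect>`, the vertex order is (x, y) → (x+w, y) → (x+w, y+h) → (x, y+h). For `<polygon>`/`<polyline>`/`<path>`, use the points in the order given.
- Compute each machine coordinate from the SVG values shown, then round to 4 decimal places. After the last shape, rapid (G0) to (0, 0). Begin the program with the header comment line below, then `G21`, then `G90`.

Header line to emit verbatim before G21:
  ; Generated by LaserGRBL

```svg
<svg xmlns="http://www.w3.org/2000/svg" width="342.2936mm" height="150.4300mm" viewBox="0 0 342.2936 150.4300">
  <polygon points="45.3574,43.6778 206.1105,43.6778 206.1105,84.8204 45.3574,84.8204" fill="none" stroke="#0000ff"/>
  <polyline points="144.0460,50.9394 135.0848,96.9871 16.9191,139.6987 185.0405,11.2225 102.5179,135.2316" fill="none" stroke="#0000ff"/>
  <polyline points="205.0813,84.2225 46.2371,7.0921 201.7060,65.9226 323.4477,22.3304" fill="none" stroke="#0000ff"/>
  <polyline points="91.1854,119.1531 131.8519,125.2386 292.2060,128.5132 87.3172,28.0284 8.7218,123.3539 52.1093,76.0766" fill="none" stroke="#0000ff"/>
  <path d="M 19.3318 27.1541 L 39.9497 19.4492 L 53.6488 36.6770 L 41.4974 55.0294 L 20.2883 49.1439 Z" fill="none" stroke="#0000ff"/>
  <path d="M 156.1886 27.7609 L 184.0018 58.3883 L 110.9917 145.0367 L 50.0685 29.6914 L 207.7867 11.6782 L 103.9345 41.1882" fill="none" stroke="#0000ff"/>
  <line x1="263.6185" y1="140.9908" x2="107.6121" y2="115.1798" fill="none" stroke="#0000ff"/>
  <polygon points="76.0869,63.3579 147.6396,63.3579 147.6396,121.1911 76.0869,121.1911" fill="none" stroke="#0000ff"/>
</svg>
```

; Generated by LaserGRBL
G21
G90
G0 X45.3574 Y106.7522
M3 S397
G1 X206.1105 Y106.7522 F1674
G1 X206.1105 Y65.6096
G1 X45.3574 Y65.6096
G1 X45.3574 Y106.7522
G0 X144.0460 Y99.4906
M3 S397
G1 X135.0848 Y53.4429 F1674
G1 X16.9191 Y10.7313
G1 X185.0405 Y139.2075
G1 X102.5179 Y15.1984
G0 X205.0813 Y66.2075
M3 S397
G1 X46.2371 Y143.3379 F1674
G1 X201.7060 Y84.5074
G1 X323.4477 Y128.0996
G0 X91.1854 Y31.2769
M3 S397
G1 X131.8519 Y25.1914 F1674
G1 X292.2060 Y21.9168
G1 X87.3172 Y122.4016
G1 X8.7218 Y27.0761
G1 X52.1093 Y74.3534
G0 X19.3318 Y123.2759
M3 S397
G1 X39.9497 Y130.9808 F1674
G1 X53.6488 Y113.7530
G1 X41.4974 Y95.4006
G1 X20.2883 Y101.2861
G1 X19.3318 Y123.2759
G0 X156.1886 Y122.6691
M3 S397
G1 X184.0018 Y92.0417 F1674
G1 X110.9917 Y5.3933
G1 X50.0685 Y120.7386
G1 X207.7867 Y138.7518
G1 X103.9345 Y109.2418
G0 X263.6185 Y9.4392
M3 S397
G1 X107.6121 Y35.2502 F1674
G0 X76.0869 Y87.0721
M3 S397
G1 X147.6396 Y87.0721 F1674
G1 X147.6396 Y29.2389
G1 X76.0869 Y29.2389
G1 X76.0869 Y87.0721
M5
G0 X0.0000 Y0.0000

viewBox `0 0 342.2936 150.4300` with mm width/height → 1 unit = 1 mm. Flip: y_m = 150.4300 − y_svg.

**Shape 1** — `<polygon>` rectangle, stroke `#0000ff` → score (S397, F1674). Machine vertices: (45.3574,106.7522) → (206.1105,106.7522) → (206.1105,65.6096) → (45.3574,65.6096) → (45.3574,106.7522). Closed: final G1 returns to the first vertex.

**Shape 2** — `<polyline>` open polyline, stroke `#0000ff` → score (S397, F1674). Machine vertices: (144.0460,99.4906) → (135.0848,53.4429) → (16.9191,10.7313) → (185.0405,139.2075) → (102.5179,15.1984). Open path.

**Shape 3** — `<polyline>` open polyline, stroke `#0000ff` → score (S397, F1674). Machine vertices: (205.0813,66.2075) → (46.2371,143.3379) → (201.7060,84.5074) → (323.4477,128.0996). Open path.

**Shape 4** — `<polyline>` open polyline, stroke `#0000ff` → score (S397, F1674). Machine vertices: (91.1854,31.2769) → (131.8519,25.1914) → (292.2060,21.9168) → (87.3172,122.4016) → (8.7218,27.0761) → (52.1093,74.3534). Open path.

**Shape 5** — `<path>` regular polygon, stroke `#0000ff` → score (S397, F1674). Machine vertices: (19.3318,123.2759) → (39.9497,130.9808) → (53.6488,113.7530) → (41.4974,95.4006) → (20.2883,101.2861) → (19.3318,123.2759). Closed: final G1 returns to the first vertex.

**Shape 6** — `<path>` open polyline, stroke `#0000ff` → score (S397, F1674). Machine vertices: (156.1886,122.6691) → (184.0018,92.0417) → (110.9917,5.3933) → (50.0685,120.7386) → (207.7867,138.7518) → (103.9345,109.2418). Open path.

**Shape 7** — `<line>` line segment, stroke `#0000ff` → score (S397, F1674). Machine vertices: (263.6185,9.4392) → (107.6121,35.2502). Open path.

**Shape 8** — `<polygon>` rectangle, stroke `#0000ff` → score (S397, F1674). Machine vertices: (76.0869,87.0721) → (147.6396,87.0721) → (147.6396,29.2389) → (76.0869,29.2389) → (76.0869,87.0721). Closed: final G1 returns to the first vertex.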